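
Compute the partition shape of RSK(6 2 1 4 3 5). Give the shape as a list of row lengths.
Row-insert each entry into an empty tableau.

After inserting 6: P = [[6]].
After inserting 2: P = [[2], [6]].
After inserting 1: P = [[1], [2], [6]].
After inserting 4: P = [[1, 4], [2], [6]].
After inserting 3: P = [[1, 3], [2, 4], [6]].
After inserting 5: P = [[1, 3, 5], [2, 4], [6]].

The final insertion tableau P = [[1, 3, 5], [2, 4], [6]] has shape [3, 2, 1].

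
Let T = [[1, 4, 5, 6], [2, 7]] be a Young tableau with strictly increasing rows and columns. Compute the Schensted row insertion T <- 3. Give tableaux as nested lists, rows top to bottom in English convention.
[[1, 3, 5, 6], [2, 4], [7]]

In row 1, 3 replaces 4 (the leftmost entry greater than 3); 4 is bumped to row 2. In row 2, 4 replaces 7 (the leftmost entry greater than 4); 7 is bumped to row 3. 7 starts a new row 3. The new tableau is [[1, 3, 5, 6], [2, 4], [7]].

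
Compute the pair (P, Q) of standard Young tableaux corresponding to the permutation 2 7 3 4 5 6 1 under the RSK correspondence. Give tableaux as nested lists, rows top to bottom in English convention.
P = [[1, 3, 4, 5, 6], [2], [7]], Q = [[1, 2, 4, 5, 6], [3], [7]]

Insert each entry of the permutation into P by Schensted row insertion, recording in Q the position of each new cell.

Insert 2: appended to row 1. P = [[2]].
Insert 7: appended to row 1. P = [[2, 7]].
Insert 3: 3 bumps 7 from row 1; 7 starts row 2. P = [[2, 3], [7]].
Insert 4: appended to row 1. P = [[2, 3, 4], [7]].
Insert 5: appended to row 1. P = [[2, 3, 4, 5], [7]].
Insert 6: appended to row 1. P = [[2, 3, 4, 5, 6], [7]].
Insert 1: 1 bumps 2 from row 1; 2 bumps 7 from row 2; 7 starts row 3. P = [[1, 3, 4, 5, 6], [2], [7]].

So P = [[1, 3, 4, 5, 6], [2], [7]], Q = [[1, 2, 4, 5, 6], [3], [7]].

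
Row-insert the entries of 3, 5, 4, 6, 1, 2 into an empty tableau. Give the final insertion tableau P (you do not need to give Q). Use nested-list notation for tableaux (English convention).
Insert 3: appended to row 1. P = [[3]].
Insert 5: appended to row 1. P = [[3, 5]].
Insert 4: 4 bumps 5 from row 1; 5 starts row 2. P = [[3, 4], [5]].
Insert 6: appended to row 1. P = [[3, 4, 6], [5]].
Insert 1: 1 bumps 3 from row 1; 3 bumps 5 from row 2; 5 starts row 3. P = [[1, 4, 6], [3], [5]].
Insert 2: 2 bumps 4 from row 1; 4 appends to row 2. P = [[1, 2, 6], [3, 4], [5]].

So P = [[1, 2, 6], [3, 4], [5]].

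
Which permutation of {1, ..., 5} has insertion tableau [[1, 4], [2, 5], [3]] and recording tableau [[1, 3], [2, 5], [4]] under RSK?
Reverse RSK: for i = n, n-1, ..., 1, locate i in Q, remove the corresponding corner cell from P, and reverse-bump its entry up through P; the value ejected from row 1 is w(i).

So w = 3 2 5 1 4.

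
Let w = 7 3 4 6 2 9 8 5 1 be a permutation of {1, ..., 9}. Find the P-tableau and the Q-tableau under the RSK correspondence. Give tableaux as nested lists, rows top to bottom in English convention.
P = [[1, 4, 5, 8], [2, 6], [3, 9], [7]], Q = [[1, 3, 4, 6], [2, 7], [5, 8], [9]]

Insert each entry of the permutation into P by Schensted row insertion, recording in Q the position of each new cell.

Insert 7: appended to row 1. P = [[7]].
Insert 3: 3 bumps 7 from row 1; 7 starts row 2. P = [[3], [7]].
Insert 4: appended to row 1. P = [[3, 4], [7]].
Insert 6: appended to row 1. P = [[3, 4, 6], [7]].
Insert 2: 2 bumps 3 from row 1; 3 bumps 7 from row 2; 7 starts row 3. P = [[2, 4, 6], [3], [7]].
Insert 9: appended to row 1. P = [[2, 4, 6, 9], [3], [7]].
Insert 8: 8 bumps 9 from row 1; 9 appends to row 2. P = [[2, 4, 6, 8], [3, 9], [7]].
Insert 5: 5 bumps 6 from row 1; 6 bumps 9 from row 2; 9 appends to row 3. P = [[2, 4, 5, 8], [3, 6], [7, 9]].
Insert 1: 1 bumps 2 from row 1; 2 bumps 3 from row 2; 3 bumps 7 from row 3; 7 starts row 4. P = [[1, 4, 5, 8], [2, 6], [3, 9], [7]].

So P = [[1, 4, 5, 8], [2, 6], [3, 9], [7]], Q = [[1, 3, 4, 6], [2, 7], [5, 8], [9]].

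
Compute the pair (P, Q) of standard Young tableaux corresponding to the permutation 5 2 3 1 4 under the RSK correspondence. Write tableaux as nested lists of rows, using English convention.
P = [[1, 3, 4], [2], [5]], Q = [[1, 3, 5], [2], [4]]

Insert each entry of the permutation into P by Schensted row insertion, recording in Q the position of each new cell.

After inserting 5: P = [[5]].
After inserting 2: P = [[2], [5]].
After inserting 3: P = [[2, 3], [5]].
After inserting 1: P = [[1, 3], [2], [5]].
After inserting 4: P = [[1, 3, 4], [2], [5]].

So P = [[1, 3, 4], [2], [5]], Q = [[1, 3, 5], [2], [4]].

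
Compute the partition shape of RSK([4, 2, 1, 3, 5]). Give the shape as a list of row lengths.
Row-insert each entry into an empty tableau.

After inserting 4: P = [[4]].
After inserting 2: P = [[2], [4]].
After inserting 1: P = [[1], [2], [4]].
After inserting 3: P = [[1, 3], [2], [4]].
After inserting 5: P = [[1, 3, 5], [2], [4]].

The final insertion tableau P = [[1, 3, 5], [2], [4]] has shape [3, 1, 1].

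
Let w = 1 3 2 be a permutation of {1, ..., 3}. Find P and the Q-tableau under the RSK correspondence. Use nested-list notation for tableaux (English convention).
P = [[1, 2], [3]], Q = [[1, 2], [3]]

Insert each entry of the permutation into P by Schensted row insertion, recording in Q the position of each new cell.

After inserting 1: P = [[1]].
After inserting 3: P = [[1, 3]].
After inserting 2: P = [[1, 2], [3]].

So P = [[1, 2], [3]], Q = [[1, 2], [3]].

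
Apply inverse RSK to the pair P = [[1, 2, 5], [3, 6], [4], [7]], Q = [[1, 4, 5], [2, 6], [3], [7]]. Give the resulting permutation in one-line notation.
Reverse the RSK construction: for i from n down to 1, find the cell of Q containing i, remove the entry at that cell from P, and reverse-bump it up through P; the value ejected from row 1 is w(i).

Step i=7: Q has 7 at row 4, column 1; remove 7 from row 4 of P and reverse-bump: 7 enters row 3 and ejects 4; 4 enters row 2 and ejects 3; 3 enters row 1 and ejects 2. So w(7) = 2. P is now [[1, 3, 5], [4, 6], [7]].
Step i=6: Q has 6 at row 2, column 2; remove 6 from row 2 of P and reverse-bump: 6 enters row 1 and ejects 5. So w(6) = 5. P is now [[1, 3, 6], [4], [7]].
Step i=5: Q has 5 at row 1, column 3; remove that cell from P, ejecting 6. So w(5) = 6. P is now [[1, 3], [4], [7]].
Step i=4: Q has 4 at row 1, column 2; remove that cell from P, ejecting 3. So w(4) = 3. P is now [[1], [4], [7]].
Step i=3: Q has 3 at row 3, column 1; remove 7 from row 3 of P and reverse-bump: 7 enters row 2 and ejects 4; 4 enters row 1 and ejects 1. So w(3) = 1. P is now [[4], [7]].
Step i=2: Q has 2 at row 2, column 1; remove 7 from row 2 of P and reverse-bump: 7 enters row 1 and ejects 4. So w(2) = 4. P is now [[7]].
Step i=1: Q has 1 at row 1, column 1; remove that cell from P, ejecting 7. So w(1) = 7. P is now [].

So w = 7 4 1 3 6 5 2.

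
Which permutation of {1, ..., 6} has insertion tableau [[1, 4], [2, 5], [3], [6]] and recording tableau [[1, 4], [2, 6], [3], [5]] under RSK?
6 3 2 5 1 4

Reverse RSK: for i = n, n-1, ..., 1, locate i in Q, remove the corresponding corner cell from P, and reverse-bump its entry up through P; the value ejected from row 1 is w(i).

So w = 6 3 2 5 1 4.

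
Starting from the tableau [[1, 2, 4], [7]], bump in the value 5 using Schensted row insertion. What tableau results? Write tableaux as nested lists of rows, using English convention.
[[1, 2, 4, 5], [7]]

5 is larger than every entry of row 1, so it is appended to row 1. The new tableau is [[1, 2, 4, 5], [7]].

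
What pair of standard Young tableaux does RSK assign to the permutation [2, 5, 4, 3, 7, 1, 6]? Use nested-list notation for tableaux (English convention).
Insert each entry of the permutation into P by Schensted row insertion, recording in Q the position of each new cell.

Insert 2: appended to row 1. P = [[2]].
Insert 5: appended to row 1. P = [[2, 5]].
Insert 4: 4 bumps 5 from row 1; 5 starts row 2. P = [[2, 4], [5]].
Insert 3: 3 bumps 4 from row 1; 4 bumps 5 from row 2; 5 starts row 3. P = [[2, 3], [4], [5]].
Insert 7: appended to row 1. P = [[2, 3, 7], [4], [5]].
Insert 1: 1 bumps 2 from row 1; 2 bumps 4 from row 2; 4 bumps 5 from row 3; 5 starts row 4. P = [[1, 3, 7], [2], [4], [5]].
Insert 6: 6 bumps 7 from row 1; 7 appends to row 2. P = [[1, 3, 6], [2, 7], [4], [5]].

So P = [[1, 3, 6], [2, 7], [4], [5]], Q = [[1, 2, 5], [3, 7], [4], [6]].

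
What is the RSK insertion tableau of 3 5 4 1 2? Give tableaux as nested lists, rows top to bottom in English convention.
P = [[1, 2], [3, 4], [5]]

Insert 3: appended to row 1. P = [[3]].
Insert 5: appended to row 1. P = [[3, 5]].
Insert 4: 4 bumps 5 from row 1; 5 starts row 2. P = [[3, 4], [5]].
Insert 1: 1 bumps 3 from row 1; 3 bumps 5 from row 2; 5 starts row 3. P = [[1, 4], [3], [5]].
Insert 2: 2 bumps 4 from row 1; 4 appends to row 2. P = [[1, 2], [3, 4], [5]].

So P = [[1, 2], [3, 4], [5]].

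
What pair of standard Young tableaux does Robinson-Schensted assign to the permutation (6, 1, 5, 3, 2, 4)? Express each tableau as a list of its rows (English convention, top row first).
Insert each entry of the permutation into P by Schensted row insertion, recording in Q the position of each new cell.

Insert 6: appended to row 1. P = [[6]], Q = [[1]].
Insert 1: 1 bumps 6 from row 1; 6 starts row 2. P = [[1], [6]], Q = [[1], [2]].
Insert 5: appended to row 1. P = [[1, 5], [6]], Q = [[1, 3], [2]].
Insert 3: 3 bumps 5 from row 1; 5 bumps 6 from row 2; 6 starts row 3. P = [[1, 3], [5], [6]], Q = [[1, 3], [2], [4]].
Insert 2: 2 bumps 3 from row 1; 3 bumps 5 from row 2; 5 bumps 6 from row 3; 6 starts row 4. P = [[1, 2], [3], [5], [6]], Q = [[1, 3], [2], [4], [5]].
Insert 4: appended to row 1. P = [[1, 2, 4], [3], [5], [6]], Q = [[1, 3, 6], [2], [4], [5]].

So P = [[1, 2, 4], [3], [5], [6]], Q = [[1, 3, 6], [2], [4], [5]].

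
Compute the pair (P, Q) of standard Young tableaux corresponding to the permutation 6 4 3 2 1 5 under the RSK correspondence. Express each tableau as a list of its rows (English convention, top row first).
Insert each entry of the permutation into P by Schensted row insertion, recording in Q the position of each new cell.

Insert 6: appended to row 1. P = [[6]].
Insert 4: 4 bumps 6 from row 1; 6 starts row 2. P = [[4], [6]].
Insert 3: 3 bumps 4 from row 1; 4 bumps 6 from row 2; 6 starts row 3. P = [[3], [4], [6]].
Insert 2: 2 bumps 3 from row 1; 3 bumps 4 from row 2; 4 bumps 6 from row 3; 6 starts row 4. P = [[2], [3], [4], [6]].
Insert 1: 1 bumps 2 from row 1; 2 bumps 3 from row 2; 3 bumps 4 from row 3; 4 bumps 6 from row 4; 6 starts row 5. P = [[1], [2], [3], [4], [6]].
Insert 5: appended to row 1. P = [[1, 5], [2], [3], [4], [6]].

So P = [[1, 5], [2], [3], [4], [6]], Q = [[1, 6], [2], [3], [4], [5]].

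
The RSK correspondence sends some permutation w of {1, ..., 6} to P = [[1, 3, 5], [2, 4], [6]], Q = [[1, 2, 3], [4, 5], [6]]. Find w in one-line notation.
Reverse the RSK construction: for i from n down to 1, find the cell of Q containing i, remove the entry at that cell from P, and reverse-bump it up through P; the value ejected from row 1 is w(i).

Step i=6: Q has 6 at row 3, column 1; remove 6 from row 3 of P and reverse-bump: 6 enters row 2 and ejects 4; 4 enters row 1 and ejects 3. So w(6) = 3. P is now [[1, 4, 5], [2, 6]].
Step i=5: Q has 5 at row 2, column 2; remove 6 from row 2 of P and reverse-bump: 6 enters row 1 and ejects 5. So w(5) = 5. P is now [[1, 4, 6], [2]].
Step i=4: Q has 4 at row 2, column 1; remove 2 from row 2 of P and reverse-bump: 2 enters row 1 and ejects 1. So w(4) = 1. P is now [[2, 4, 6]].
Step i=3: Q has 3 at row 1, column 3; remove that cell from P, ejecting 6. So w(3) = 6. P is now [[2, 4]].
Step i=2: Q has 2 at row 1, column 2; remove that cell from P, ejecting 4. So w(2) = 4. P is now [[2]].
Step i=1: Q has 1 at row 1, column 1; remove that cell from P, ejecting 2. So w(1) = 2. P is now [].

So w = 2 4 6 1 5 3.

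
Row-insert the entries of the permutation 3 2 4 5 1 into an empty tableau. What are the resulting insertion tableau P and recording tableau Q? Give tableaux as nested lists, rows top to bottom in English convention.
P = [[1, 4, 5], [2], [3]], Q = [[1, 3, 4], [2], [5]]

Insert each entry of the permutation into P by Schensted row insertion, recording in Q the position of each new cell.

Insert 3: appended to row 1. P = [[3]].
Insert 2: 2 bumps 3 from row 1; 3 starts row 2. P = [[2], [3]].
Insert 4: appended to row 1. P = [[2, 4], [3]].
Insert 5: appended to row 1. P = [[2, 4, 5], [3]].
Insert 1: 1 bumps 2 from row 1; 2 bumps 3 from row 2; 3 starts row 3. P = [[1, 4, 5], [2], [3]].

So P = [[1, 4, 5], [2], [3]], Q = [[1, 3, 4], [2], [5]].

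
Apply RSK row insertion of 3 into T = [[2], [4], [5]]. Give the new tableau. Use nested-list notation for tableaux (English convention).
3 is larger than every entry of row 1, so it is appended to row 1. The new tableau is [[2, 3], [4], [5]].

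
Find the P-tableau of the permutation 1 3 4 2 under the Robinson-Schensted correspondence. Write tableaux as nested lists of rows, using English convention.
Insert 1: appended to row 1. P = [[1]].
Insert 3: appended to row 1. P = [[1, 3]].
Insert 4: appended to row 1. P = [[1, 3, 4]].
Insert 2: 2 bumps 3 from row 1; 3 starts row 2. P = [[1, 2, 4], [3]].

So P = [[1, 2, 4], [3]].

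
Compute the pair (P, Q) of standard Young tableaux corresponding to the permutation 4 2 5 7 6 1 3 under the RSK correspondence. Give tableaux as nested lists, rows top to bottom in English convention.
Insert each entry of the permutation into P by Schensted row insertion, recording in Q the position of each new cell.

Insert 4: appended to row 1. P = [[4]].
Insert 2: 2 bumps 4 from row 1; 4 starts row 2. P = [[2], [4]].
Insert 5: appended to row 1. P = [[2, 5], [4]].
Insert 7: appended to row 1. P = [[2, 5, 7], [4]].
Insert 6: 6 bumps 7 from row 1; 7 appends to row 2. P = [[2, 5, 6], [4, 7]].
Insert 1: 1 bumps 2 from row 1; 2 bumps 4 from row 2; 4 starts row 3. P = [[1, 5, 6], [2, 7], [4]].
Insert 3: 3 bumps 5 from row 1; 5 bumps 7 from row 2; 7 appends to row 3. P = [[1, 3, 6], [2, 5], [4, 7]].

So P = [[1, 3, 6], [2, 5], [4, 7]], Q = [[1, 3, 4], [2, 5], [6, 7]].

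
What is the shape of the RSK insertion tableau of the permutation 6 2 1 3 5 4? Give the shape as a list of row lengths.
Row-insert each entry into an empty tableau.

After inserting 6: P = [[6]].
After inserting 2: P = [[2], [6]].
After inserting 1: P = [[1], [2], [6]].
After inserting 3: P = [[1, 3], [2], [6]].
After inserting 5: P = [[1, 3, 5], [2], [6]].
After inserting 4: P = [[1, 3, 4], [2, 5], [6]].

The final insertion tableau P = [[1, 3, 4], [2, 5], [6]] has shape [3, 2, 1].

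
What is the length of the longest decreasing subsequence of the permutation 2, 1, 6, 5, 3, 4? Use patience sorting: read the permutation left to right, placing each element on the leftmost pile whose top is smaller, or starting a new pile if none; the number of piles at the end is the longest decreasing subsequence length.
2: new pile. tops = [2]
1: new pile. tops = [2, 1]
6: onto pile 1 (replacing 2). tops = [6, 1]
5: onto pile 2 (replacing 1). tops = [6, 5]
3: new pile. tops = [6, 5, 3]
4: onto pile 3 (replacing 3). tops = [6, 5, 4]

3 piles, so the longest decreasing subsequence has length 3.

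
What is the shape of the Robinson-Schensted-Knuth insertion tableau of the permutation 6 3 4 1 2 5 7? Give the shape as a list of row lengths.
RSK row insertion gives P = [[1, 2, 5, 7], [3, 4], [6]], which has shape [4, 2, 1].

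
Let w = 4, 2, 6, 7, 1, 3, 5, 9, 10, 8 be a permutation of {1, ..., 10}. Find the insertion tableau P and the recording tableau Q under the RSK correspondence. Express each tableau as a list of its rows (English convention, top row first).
Insert each entry of the permutation into P by Schensted row insertion, recording in Q the position of each new cell.

Insert 4: appended to row 1. P = [[4]].
Insert 2: 2 bumps 4 from row 1; 4 starts row 2. P = [[2], [4]].
Insert 6: appended to row 1. P = [[2, 6], [4]].
Insert 7: appended to row 1. P = [[2, 6, 7], [4]].
Insert 1: 1 bumps 2 from row 1; 2 bumps 4 from row 2; 4 starts row 3. P = [[1, 6, 7], [2], [4]].
Insert 3: 3 bumps 6 from row 1; 6 appends to row 2. P = [[1, 3, 7], [2, 6], [4]].
Insert 5: 5 bumps 7 from row 1; 7 appends to row 2. P = [[1, 3, 5], [2, 6, 7], [4]].
Insert 9: appended to row 1. P = [[1, 3, 5, 9], [2, 6, 7], [4]].
Insert 10: appended to row 1. P = [[1, 3, 5, 9, 10], [2, 6, 7], [4]].
Insert 8: 8 bumps 9 from row 1; 9 appends to row 2. P = [[1, 3, 5, 8, 10], [2, 6, 7, 9], [4]].

So P = [[1, 3, 5, 8, 10], [2, 6, 7, 9], [4]], Q = [[1, 3, 4, 8, 9], [2, 6, 7, 10], [5]].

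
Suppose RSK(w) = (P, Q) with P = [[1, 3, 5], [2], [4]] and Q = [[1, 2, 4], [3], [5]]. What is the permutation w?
2 4 3 5 1

Reverse the RSK construction: for i from n down to 1, find the cell of Q containing i, remove the entry at that cell from P, and reverse-bump it up through P; the value ejected from row 1 is w(i).

Step i=5: Q has 5 at row 3, column 1; remove 4 from row 3 of P and reverse-bump: 4 enters row 2 and ejects 2; 2 enters row 1 and ejects 1. So w(5) = 1. P is now [[2, 3, 5], [4]].
Step i=4: Q has 4 at row 1, column 3; remove that cell from P, ejecting 5. So w(4) = 5. P is now [[2, 3], [4]].
Step i=3: Q has 3 at row 2, column 1; remove 4 from row 2 of P and reverse-bump: 4 enters row 1 and ejects 3. So w(3) = 3. P is now [[2, 4]].
Step i=2: Q has 2 at row 1, column 2; remove that cell from P, ejecting 4. So w(2) = 4. P is now [[2]].
Step i=1: Q has 1 at row 1, column 1; remove that cell from P, ejecting 2. So w(1) = 2. P is now [].

So w = 2 4 3 5 1.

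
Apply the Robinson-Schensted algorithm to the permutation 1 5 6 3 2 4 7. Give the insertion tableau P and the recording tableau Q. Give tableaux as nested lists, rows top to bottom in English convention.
Insert each entry of the permutation into P by Schensted row insertion, recording in Q the position of each new cell.

Insert 1: appended to row 1. P = [[1]].
Insert 5: appended to row 1. P = [[1, 5]].
Insert 6: appended to row 1. P = [[1, 5, 6]].
Insert 3: 3 bumps 5 from row 1; 5 starts row 2. P = [[1, 3, 6], [5]].
Insert 2: 2 bumps 3 from row 1; 3 bumps 5 from row 2; 5 starts row 3. P = [[1, 2, 6], [3], [5]].
Insert 4: 4 bumps 6 from row 1; 6 appends to row 2. P = [[1, 2, 4], [3, 6], [5]].
Insert 7: appended to row 1. P = [[1, 2, 4, 7], [3, 6], [5]].

So P = [[1, 2, 4, 7], [3, 6], [5]], Q = [[1, 2, 3, 7], [4, 6], [5]].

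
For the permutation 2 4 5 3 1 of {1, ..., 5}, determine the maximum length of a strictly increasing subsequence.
3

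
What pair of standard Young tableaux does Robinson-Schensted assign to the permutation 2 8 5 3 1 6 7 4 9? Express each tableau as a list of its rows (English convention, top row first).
P = [[1, 3, 4, 7, 9], [2, 6], [5], [8]], Q = [[1, 2, 6, 7, 9], [3, 8], [4], [5]]

Insert each entry of the permutation into P by Schensted row insertion, recording in Q the position of each new cell.

Insert 2: appended to row 1. P = [[2]].
Insert 8: appended to row 1. P = [[2, 8]].
Insert 5: 5 bumps 8 from row 1; 8 starts row 2. P = [[2, 5], [8]].
Insert 3: 3 bumps 5 from row 1; 5 bumps 8 from row 2; 8 starts row 3. P = [[2, 3], [5], [8]].
Insert 1: 1 bumps 2 from row 1; 2 bumps 5 from row 2; 5 bumps 8 from row 3; 8 starts row 4. P = [[1, 3], [2], [5], [8]].
Insert 6: appended to row 1. P = [[1, 3, 6], [2], [5], [8]].
Insert 7: appended to row 1. P = [[1, 3, 6, 7], [2], [5], [8]].
Insert 4: 4 bumps 6 from row 1; 6 appends to row 2. P = [[1, 3, 4, 7], [2, 6], [5], [8]].
Insert 9: appended to row 1. P = [[1, 3, 4, 7, 9], [2, 6], [5], [8]].

So P = [[1, 3, 4, 7, 9], [2, 6], [5], [8]], Q = [[1, 2, 6, 7, 9], [3, 8], [4], [5]].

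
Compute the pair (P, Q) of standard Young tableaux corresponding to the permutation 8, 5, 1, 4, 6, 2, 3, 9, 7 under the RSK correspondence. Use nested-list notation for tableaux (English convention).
P = [[1, 2, 3, 7], [4, 6, 9], [5], [8]], Q = [[1, 4, 5, 8], [2, 7, 9], [3], [6]]

Insert each entry of the permutation into P by Schensted row insertion, recording in Q the position of each new cell.

Insert 8: appended to row 1. P = [[8]], Q = [[1]].
Insert 5: 5 bumps 8 from row 1; 8 starts row 2. P = [[5], [8]], Q = [[1], [2]].
Insert 1: 1 bumps 5 from row 1; 5 bumps 8 from row 2; 8 starts row 3. P = [[1], [5], [8]], Q = [[1], [2], [3]].
Insert 4: appended to row 1. P = [[1, 4], [5], [8]], Q = [[1, 4], [2], [3]].
Insert 6: appended to row 1. P = [[1, 4, 6], [5], [8]], Q = [[1, 4, 5], [2], [3]].
Insert 2: 2 bumps 4 from row 1; 4 bumps 5 from row 2; 5 bumps 8 from row 3; 8 starts row 4. P = [[1, 2, 6], [4], [5], [8]], Q = [[1, 4, 5], [2], [3], [6]].
Insert 3: 3 bumps 6 from row 1; 6 appends to row 2. P = [[1, 2, 3], [4, 6], [5], [8]], Q = [[1, 4, 5], [2, 7], [3], [6]].
Insert 9: appended to row 1. P = [[1, 2, 3, 9], [4, 6], [5], [8]], Q = [[1, 4, 5, 8], [2, 7], [3], [6]].
Insert 7: 7 bumps 9 from row 1; 9 appends to row 2. P = [[1, 2, 3, 7], [4, 6, 9], [5], [8]], Q = [[1, 4, 5, 8], [2, 7, 9], [3], [6]].

So P = [[1, 2, 3, 7], [4, 6, 9], [5], [8]], Q = [[1, 4, 5, 8], [2, 7, 9], [3], [6]].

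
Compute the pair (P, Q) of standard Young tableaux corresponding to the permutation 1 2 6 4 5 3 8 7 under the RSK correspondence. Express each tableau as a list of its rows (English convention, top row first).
P = [[1, 2, 3, 5, 7], [4, 8], [6]], Q = [[1, 2, 3, 5, 7], [4, 8], [6]]

Insert each entry of the permutation into P by Schensted row insertion, recording in Q the position of each new cell.

After inserting 1: P = [[1]].
After inserting 2: P = [[1, 2]].
After inserting 6: P = [[1, 2, 6]].
After inserting 4: P = [[1, 2, 4], [6]].
After inserting 5: P = [[1, 2, 4, 5], [6]].
After inserting 3: P = [[1, 2, 3, 5], [4], [6]].
After inserting 8: P = [[1, 2, 3, 5, 8], [4], [6]].
After inserting 7: P = [[1, 2, 3, 5, 7], [4, 8], [6]].

So P = [[1, 2, 3, 5, 7], [4, 8], [6]], Q = [[1, 2, 3, 5, 7], [4, 8], [6]].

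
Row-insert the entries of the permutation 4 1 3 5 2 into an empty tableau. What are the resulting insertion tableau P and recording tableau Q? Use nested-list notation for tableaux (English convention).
Insert each entry of the permutation into P by Schensted row insertion, recording in Q the position of each new cell.

Insert 4: appended to row 1. P = [[4]].
Insert 1: 1 bumps 4 from row 1; 4 starts row 2. P = [[1], [4]].
Insert 3: appended to row 1. P = [[1, 3], [4]].
Insert 5: appended to row 1. P = [[1, 3, 5], [4]].
Insert 2: 2 bumps 3 from row 1; 3 bumps 4 from row 2; 4 starts row 3. P = [[1, 2, 5], [3], [4]].

So P = [[1, 2, 5], [3], [4]], Q = [[1, 3, 4], [2], [5]].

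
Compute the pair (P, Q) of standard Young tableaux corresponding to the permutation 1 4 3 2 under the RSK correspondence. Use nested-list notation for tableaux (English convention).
P = [[1, 2], [3], [4]], Q = [[1, 2], [3], [4]]

Insert each entry of the permutation into P by Schensted row insertion, recording in Q the position of each new cell.

Insert 1: appended to row 1. P = [[1]], Q = [[1]].
Insert 4: appended to row 1. P = [[1, 4]], Q = [[1, 2]].
Insert 3: 3 bumps 4 from row 1; 4 starts row 2. P = [[1, 3], [4]], Q = [[1, 2], [3]].
Insert 2: 2 bumps 3 from row 1; 3 bumps 4 from row 2; 4 starts row 3. P = [[1, 2], [3], [4]], Q = [[1, 2], [3], [4]].

So P = [[1, 2], [3], [4]], Q = [[1, 2], [3], [4]].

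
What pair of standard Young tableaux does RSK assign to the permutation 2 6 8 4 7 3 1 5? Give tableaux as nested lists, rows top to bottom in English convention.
Insert each entry of the permutation into P by Schensted row insertion, recording in Q the position of each new cell.

Insert 2: appended to row 1. P = [[2]], Q = [[1]].
Insert 6: appended to row 1. P = [[2, 6]], Q = [[1, 2]].
Insert 8: appended to row 1. P = [[2, 6, 8]], Q = [[1, 2, 3]].
Insert 4: 4 bumps 6 from row 1; 6 starts row 2. P = [[2, 4, 8], [6]], Q = [[1, 2, 3], [4]].
Insert 7: 7 bumps 8 from row 1; 8 appends to row 2. P = [[2, 4, 7], [6, 8]], Q = [[1, 2, 3], [4, 5]].
Insert 3: 3 bumps 4 from row 1; 4 bumps 6 from row 2; 6 starts row 3. P = [[2, 3, 7], [4, 8], [6]], Q = [[1, 2, 3], [4, 5], [6]].
Insert 1: 1 bumps 2 from row 1; 2 bumps 4 from row 2; 4 bumps 6 from row 3; 6 starts row 4. P = [[1, 3, 7], [2, 8], [4], [6]], Q = [[1, 2, 3], [4, 5], [6], [7]].
Insert 5: 5 bumps 7 from row 1; 7 bumps 8 from row 2; 8 appends to row 3. P = [[1, 3, 5], [2, 7], [4, 8], [6]], Q = [[1, 2, 3], [4, 5], [6, 8], [7]].

So P = [[1, 3, 5], [2, 7], [4, 8], [6]], Q = [[1, 2, 3], [4, 5], [6, 8], [7]].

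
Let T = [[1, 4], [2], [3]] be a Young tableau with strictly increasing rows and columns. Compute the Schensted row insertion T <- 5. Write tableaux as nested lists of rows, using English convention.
[[1, 4, 5], [2], [3]]

5 is larger than every entry of row 1, so it is appended to row 1. The new tableau is [[1, 4, 5], [2], [3]].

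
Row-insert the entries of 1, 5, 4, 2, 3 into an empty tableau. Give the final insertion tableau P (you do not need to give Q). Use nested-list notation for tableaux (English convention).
Insert 1: appended to row 1. P = [[1]].
Insert 5: appended to row 1. P = [[1, 5]].
Insert 4: 4 bumps 5 from row 1; 5 starts row 2. P = [[1, 4], [5]].
Insert 2: 2 bumps 4 from row 1; 4 bumps 5 from row 2; 5 starts row 3. P = [[1, 2], [4], [5]].
Insert 3: appended to row 1. P = [[1, 2, 3], [4], [5]].

So P = [[1, 2, 3], [4], [5]].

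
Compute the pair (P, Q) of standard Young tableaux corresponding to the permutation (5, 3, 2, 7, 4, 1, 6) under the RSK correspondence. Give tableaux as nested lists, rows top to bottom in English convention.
P = [[1, 4, 6], [2, 7], [3], [5]], Q = [[1, 4, 7], [2, 5], [3], [6]]

Insert each entry of the permutation into P by Schensted row insertion, recording in Q the position of each new cell.

Insert 5: appended to row 1. P = [[5]].
Insert 3: 3 bumps 5 from row 1; 5 starts row 2. P = [[3], [5]].
Insert 2: 2 bumps 3 from row 1; 3 bumps 5 from row 2; 5 starts row 3. P = [[2], [3], [5]].
Insert 7: appended to row 1. P = [[2, 7], [3], [5]].
Insert 4: 4 bumps 7 from row 1; 7 appends to row 2. P = [[2, 4], [3, 7], [5]].
Insert 1: 1 bumps 2 from row 1; 2 bumps 3 from row 2; 3 bumps 5 from row 3; 5 starts row 4. P = [[1, 4], [2, 7], [3], [5]].
Insert 6: appended to row 1. P = [[1, 4, 6], [2, 7], [3], [5]].

So P = [[1, 4, 6], [2, 7], [3], [5]], Q = [[1, 4, 7], [2, 5], [3], [6]].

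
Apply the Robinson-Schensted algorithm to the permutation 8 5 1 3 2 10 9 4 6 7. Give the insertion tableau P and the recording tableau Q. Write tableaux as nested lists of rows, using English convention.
Insert each entry of the permutation into P by Schensted row insertion, recording in Q the position of each new cell.

Insert 8: appended to row 1. P = [[8]], Q = [[1]].
Insert 5: 5 bumps 8 from row 1; 8 starts row 2. P = [[5], [8]], Q = [[1], [2]].
Insert 1: 1 bumps 5 from row 1; 5 bumps 8 from row 2; 8 starts row 3. P = [[1], [5], [8]], Q = [[1], [2], [3]].
Insert 3: appended to row 1. P = [[1, 3], [5], [8]], Q = [[1, 4], [2], [3]].
Insert 2: 2 bumps 3 from row 1; 3 bumps 5 from row 2; 5 bumps 8 from row 3; 8 starts row 4. P = [[1, 2], [3], [5], [8]], Q = [[1, 4], [2], [3], [5]].
Insert 10: appended to row 1. P = [[1, 2, 10], [3], [5], [8]], Q = [[1, 4, 6], [2], [3], [5]].
Insert 9: 9 bumps 10 from row 1; 10 appends to row 2. P = [[1, 2, 9], [3, 10], [5], [8]], Q = [[1, 4, 6], [2, 7], [3], [5]].
Insert 4: 4 bumps 9 from row 1; 9 bumps 10 from row 2; 10 appends to row 3. P = [[1, 2, 4], [3, 9], [5, 10], [8]], Q = [[1, 4, 6], [2, 7], [3, 8], [5]].
Insert 6: appended to row 1. P = [[1, 2, 4, 6], [3, 9], [5, 10], [8]], Q = [[1, 4, 6, 9], [2, 7], [3, 8], [5]].
Insert 7: appended to row 1. P = [[1, 2, 4, 6, 7], [3, 9], [5, 10], [8]], Q = [[1, 4, 6, 9, 10], [2, 7], [3, 8], [5]].

So P = [[1, 2, 4, 6, 7], [3, 9], [5, 10], [8]], Q = [[1, 4, 6, 9, 10], [2, 7], [3, 8], [5]].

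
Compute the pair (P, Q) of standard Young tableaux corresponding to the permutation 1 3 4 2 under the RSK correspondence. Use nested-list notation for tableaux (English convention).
P = [[1, 2, 4], [3]], Q = [[1, 2, 3], [4]]

Insert each entry of the permutation into P by Schensted row insertion, recording in Q the position of each new cell.

Insert 1: appended to row 1. P = [[1]], Q = [[1]].
Insert 3: appended to row 1. P = [[1, 3]], Q = [[1, 2]].
Insert 4: appended to row 1. P = [[1, 3, 4]], Q = [[1, 2, 3]].
Insert 2: 2 bumps 3 from row 1; 3 starts row 2. P = [[1, 2, 4], [3]], Q = [[1, 2, 3], [4]].

So P = [[1, 2, 4], [3]], Q = [[1, 2, 3], [4]].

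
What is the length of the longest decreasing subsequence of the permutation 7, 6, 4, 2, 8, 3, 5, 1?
5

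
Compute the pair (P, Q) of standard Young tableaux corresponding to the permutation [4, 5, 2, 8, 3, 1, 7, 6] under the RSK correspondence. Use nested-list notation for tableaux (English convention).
P = [[1, 3, 6], [2, 5, 7], [4, 8]], Q = [[1, 2, 4], [3, 5, 7], [6, 8]]

Insert each entry of the permutation into P by Schensted row insertion, recording in Q the position of each new cell.

Insert 4: appended to row 1. P = [[4]], Q = [[1]].
Insert 5: appended to row 1. P = [[4, 5]], Q = [[1, 2]].
Insert 2: 2 bumps 4 from row 1; 4 starts row 2. P = [[2, 5], [4]], Q = [[1, 2], [3]].
Insert 8: appended to row 1. P = [[2, 5, 8], [4]], Q = [[1, 2, 4], [3]].
Insert 3: 3 bumps 5 from row 1; 5 appends to row 2. P = [[2, 3, 8], [4, 5]], Q = [[1, 2, 4], [3, 5]].
Insert 1: 1 bumps 2 from row 1; 2 bumps 4 from row 2; 4 starts row 3. P = [[1, 3, 8], [2, 5], [4]], Q = [[1, 2, 4], [3, 5], [6]].
Insert 7: 7 bumps 8 from row 1; 8 appends to row 2. P = [[1, 3, 7], [2, 5, 8], [4]], Q = [[1, 2, 4], [3, 5, 7], [6]].
Insert 6: 6 bumps 7 from row 1; 7 bumps 8 from row 2; 8 appends to row 3. P = [[1, 3, 6], [2, 5, 7], [4, 8]], Q = [[1, 2, 4], [3, 5, 7], [6, 8]].

So P = [[1, 3, 6], [2, 5, 7], [4, 8]], Q = [[1, 2, 4], [3, 5, 7], [6, 8]].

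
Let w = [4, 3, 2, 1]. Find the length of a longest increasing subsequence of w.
1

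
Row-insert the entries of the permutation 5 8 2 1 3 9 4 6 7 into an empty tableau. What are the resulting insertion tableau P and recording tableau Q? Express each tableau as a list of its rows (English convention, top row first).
P = [[1, 3, 4, 6, 7], [2, 8, 9], [5]], Q = [[1, 2, 6, 8, 9], [3, 5, 7], [4]]

Insert each entry of the permutation into P by Schensted row insertion, recording in Q the position of each new cell.

Insert 5: appended to row 1. P = [[5]].
Insert 8: appended to row 1. P = [[5, 8]].
Insert 2: 2 bumps 5 from row 1; 5 starts row 2. P = [[2, 8], [5]].
Insert 1: 1 bumps 2 from row 1; 2 bumps 5 from row 2; 5 starts row 3. P = [[1, 8], [2], [5]].
Insert 3: 3 bumps 8 from row 1; 8 appends to row 2. P = [[1, 3], [2, 8], [5]].
Insert 9: appended to row 1. P = [[1, 3, 9], [2, 8], [5]].
Insert 4: 4 bumps 9 from row 1; 9 appends to row 2. P = [[1, 3, 4], [2, 8, 9], [5]].
Insert 6: appended to row 1. P = [[1, 3, 4, 6], [2, 8, 9], [5]].
Insert 7: appended to row 1. P = [[1, 3, 4, 6, 7], [2, 8, 9], [5]].

So P = [[1, 3, 4, 6, 7], [2, 8, 9], [5]], Q = [[1, 2, 6, 8, 9], [3, 5, 7], [4]].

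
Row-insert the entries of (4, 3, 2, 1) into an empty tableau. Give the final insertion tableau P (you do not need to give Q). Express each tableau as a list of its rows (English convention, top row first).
P = [[1], [2], [3], [4]]

After inserting 4: P = [[4]].
After inserting 3: P = [[3], [4]].
After inserting 2: P = [[2], [3], [4]].
After inserting 1: P = [[1], [2], [3], [4]].

So P = [[1], [2], [3], [4]].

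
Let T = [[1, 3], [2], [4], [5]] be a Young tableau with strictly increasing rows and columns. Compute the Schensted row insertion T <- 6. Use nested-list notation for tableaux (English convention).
[[1, 3, 6], [2], [4], [5]]

6 is larger than every entry of row 1, so it is appended to row 1. The new tableau is [[1, 3, 6], [2], [4], [5]].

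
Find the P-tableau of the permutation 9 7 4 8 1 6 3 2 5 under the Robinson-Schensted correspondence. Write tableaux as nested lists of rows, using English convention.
Insert 9: appended to row 1. P = [[9]].
Insert 7: 7 bumps 9 from row 1; 9 starts row 2. P = [[7], [9]].
Insert 4: 4 bumps 7 from row 1; 7 bumps 9 from row 2; 9 starts row 3. P = [[4], [7], [9]].
Insert 8: appended to row 1. P = [[4, 8], [7], [9]].
Insert 1: 1 bumps 4 from row 1; 4 bumps 7 from row 2; 7 bumps 9 from row 3; 9 starts row 4. P = [[1, 8], [4], [7], [9]].
Insert 6: 6 bumps 8 from row 1; 8 appends to row 2. P = [[1, 6], [4, 8], [7], [9]].
Insert 3: 3 bumps 6 from row 1; 6 bumps 8 from row 2; 8 appends to row 3. P = [[1, 3], [4, 6], [7, 8], [9]].
Insert 2: 2 bumps 3 from row 1; 3 bumps 4 from row 2; 4 bumps 7 from row 3; 7 bumps 9 from row 4; 9 starts row 5. P = [[1, 2], [3, 6], [4, 8], [7], [9]].
Insert 5: appended to row 1. P = [[1, 2, 5], [3, 6], [4, 8], [7], [9]].

So P = [[1, 2, 5], [3, 6], [4, 8], [7], [9]].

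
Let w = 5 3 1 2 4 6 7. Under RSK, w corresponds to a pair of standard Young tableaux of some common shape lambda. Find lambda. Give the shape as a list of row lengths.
[5, 1, 1]

Row-insert each entry into an empty tableau.

After inserting 5: P = [[5]].
After inserting 3: P = [[3], [5]].
After inserting 1: P = [[1], [3], [5]].
After inserting 2: P = [[1, 2], [3], [5]].
After inserting 4: P = [[1, 2, 4], [3], [5]].
After inserting 6: P = [[1, 2, 4, 6], [3], [5]].
After inserting 7: P = [[1, 2, 4, 6, 7], [3], [5]].

The final insertion tableau P = [[1, 2, 4, 6, 7], [3], [5]] has shape [5, 1, 1].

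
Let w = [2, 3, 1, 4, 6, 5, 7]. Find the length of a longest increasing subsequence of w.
5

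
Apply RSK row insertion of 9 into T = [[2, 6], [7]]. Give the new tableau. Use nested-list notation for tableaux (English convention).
9 is larger than every entry of row 1, so it is appended to row 1. The new tableau is [[2, 6, 9], [7]].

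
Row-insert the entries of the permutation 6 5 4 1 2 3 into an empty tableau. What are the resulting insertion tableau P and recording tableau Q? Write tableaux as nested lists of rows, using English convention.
Insert each entry of the permutation into P by Schensted row insertion, recording in Q the position of each new cell.

Insert 6: appended to row 1. P = [[6]].
Insert 5: 5 bumps 6 from row 1; 6 starts row 2. P = [[5], [6]].
Insert 4: 4 bumps 5 from row 1; 5 bumps 6 from row 2; 6 starts row 3. P = [[4], [5], [6]].
Insert 1: 1 bumps 4 from row 1; 4 bumps 5 from row 2; 5 bumps 6 from row 3; 6 starts row 4. P = [[1], [4], [5], [6]].
Insert 2: appended to row 1. P = [[1, 2], [4], [5], [6]].
Insert 3: appended to row 1. P = [[1, 2, 3], [4], [5], [6]].

So P = [[1, 2, 3], [4], [5], [6]], Q = [[1, 5, 6], [2], [3], [4]].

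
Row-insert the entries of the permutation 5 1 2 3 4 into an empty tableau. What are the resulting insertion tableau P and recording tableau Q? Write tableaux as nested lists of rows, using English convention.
Insert each entry of the permutation into P by Schensted row insertion, recording in Q the position of each new cell.

Insert 5: appended to row 1. P = [[5]].
Insert 1: 1 bumps 5 from row 1; 5 starts row 2. P = [[1], [5]].
Insert 2: appended to row 1. P = [[1, 2], [5]].
Insert 3: appended to row 1. P = [[1, 2, 3], [5]].
Insert 4: appended to row 1. P = [[1, 2, 3, 4], [5]].

So P = [[1, 2, 3, 4], [5]], Q = [[1, 3, 4, 5], [2]].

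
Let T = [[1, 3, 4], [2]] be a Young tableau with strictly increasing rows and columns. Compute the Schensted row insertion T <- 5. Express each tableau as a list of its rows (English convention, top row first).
[[1, 3, 4, 5], [2]]

5 is larger than every entry of row 1, so it is appended to row 1. The new tableau is [[1, 3, 4, 5], [2]].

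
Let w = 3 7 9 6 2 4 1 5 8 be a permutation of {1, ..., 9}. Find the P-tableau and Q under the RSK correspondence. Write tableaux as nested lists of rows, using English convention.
Insert each entry of the permutation into P by Schensted row insertion, recording in Q the position of each new cell.

Insert 3: appended to row 1. P = [[3]], Q = [[1]].
Insert 7: appended to row 1. P = [[3, 7]], Q = [[1, 2]].
Insert 9: appended to row 1. P = [[3, 7, 9]], Q = [[1, 2, 3]].
Insert 6: 6 bumps 7 from row 1; 7 starts row 2. P = [[3, 6, 9], [7]], Q = [[1, 2, 3], [4]].
Insert 2: 2 bumps 3 from row 1; 3 bumps 7 from row 2; 7 starts row 3. P = [[2, 6, 9], [3], [7]], Q = [[1, 2, 3], [4], [5]].
Insert 4: 4 bumps 6 from row 1; 6 appends to row 2. P = [[2, 4, 9], [3, 6], [7]], Q = [[1, 2, 3], [4, 6], [5]].
Insert 1: 1 bumps 2 from row 1; 2 bumps 3 from row 2; 3 bumps 7 from row 3; 7 starts row 4. P = [[1, 4, 9], [2, 6], [3], [7]], Q = [[1, 2, 3], [4, 6], [5], [7]].
Insert 5: 5 bumps 9 from row 1; 9 appends to row 2. P = [[1, 4, 5], [2, 6, 9], [3], [7]], Q = [[1, 2, 3], [4, 6, 8], [5], [7]].
Insert 8: appended to row 1. P = [[1, 4, 5, 8], [2, 6, 9], [3], [7]], Q = [[1, 2, 3, 9], [4, 6, 8], [5], [7]].

So P = [[1, 4, 5, 8], [2, 6, 9], [3], [7]], Q = [[1, 2, 3, 9], [4, 6, 8], [5], [7]].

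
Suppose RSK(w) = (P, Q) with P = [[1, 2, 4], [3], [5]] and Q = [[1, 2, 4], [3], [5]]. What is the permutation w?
1 5 3 4 2

Reverse the RSK construction: for i from n down to 1, find the cell of Q containing i, remove the entry at that cell from P, and reverse-bump it up through P; the value ejected from row 1 is w(i).

Step i=5: Q has 5 at row 3, column 1; remove 5 from row 3 of P and reverse-bump: 5 enters row 2 and ejects 3; 3 enters row 1 and ejects 2. So w(5) = 2. P is now [[1, 3, 4], [5]].
Step i=4: Q has 4 at row 1, column 3; remove that cell from P, ejecting 4. So w(4) = 4. P is now [[1, 3], [5]].
Step i=3: Q has 3 at row 2, column 1; remove 5 from row 2 of P and reverse-bump: 5 enters row 1 and ejects 3. So w(3) = 3. P is now [[1, 5]].
Step i=2: Q has 2 at row 1, column 2; remove that cell from P, ejecting 5. So w(2) = 5. P is now [[1]].
Step i=1: Q has 1 at row 1, column 1; remove that cell from P, ejecting 1. So w(1) = 1. P is now [].

So w = 1 5 3 4 2.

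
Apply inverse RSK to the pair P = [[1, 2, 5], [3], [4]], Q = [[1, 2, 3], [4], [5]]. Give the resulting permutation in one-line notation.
1 4 5 3 2

Reverse the RSK construction: for i from n down to 1, find the cell of Q containing i, remove the entry at that cell from P, and reverse-bump it up through P; the value ejected from row 1 is w(i).

Step i=5: Q has 5 at row 3, column 1; remove 4 from row 3 of P and reverse-bump: 4 enters row 2 and ejects 3; 3 enters row 1 and ejects 2. So w(5) = 2. P is now [[1, 3, 5], [4]].
Step i=4: Q has 4 at row 2, column 1; remove 4 from row 2 of P and reverse-bump: 4 enters row 1 and ejects 3. So w(4) = 3. P is now [[1, 4, 5]].
Step i=3: Q has 3 at row 1, column 3; remove that cell from P, ejecting 5. So w(3) = 5. P is now [[1, 4]].
Step i=2: Q has 2 at row 1, column 2; remove that cell from P, ejecting 4. So w(2) = 4. P is now [[1]].
Step i=1: Q has 1 at row 1, column 1; remove that cell from P, ejecting 1. So w(1) = 1. P is now [].

So w = 1 4 5 3 2.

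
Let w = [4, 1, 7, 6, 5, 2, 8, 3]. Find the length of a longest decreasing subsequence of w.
4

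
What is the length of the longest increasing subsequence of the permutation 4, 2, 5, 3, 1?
2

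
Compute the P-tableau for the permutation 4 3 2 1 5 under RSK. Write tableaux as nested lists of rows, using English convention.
P = [[1, 5], [2], [3], [4]]

After inserting 4: P = [[4]].
After inserting 3: P = [[3], [4]].
After inserting 2: P = [[2], [3], [4]].
After inserting 1: P = [[1], [2], [3], [4]].
After inserting 5: P = [[1, 5], [2], [3], [4]].

So P = [[1, 5], [2], [3], [4]].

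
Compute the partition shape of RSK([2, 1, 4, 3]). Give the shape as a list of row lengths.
[2, 2]

Row-insert each entry into an empty tableau.

After inserting 2: P = [[2]].
After inserting 1: P = [[1], [2]].
After inserting 4: P = [[1, 4], [2]].
After inserting 3: P = [[1, 3], [2, 4]].

The final insertion tableau P = [[1, 3], [2, 4]] has shape [2, 2].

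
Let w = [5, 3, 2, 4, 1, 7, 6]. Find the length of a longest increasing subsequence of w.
3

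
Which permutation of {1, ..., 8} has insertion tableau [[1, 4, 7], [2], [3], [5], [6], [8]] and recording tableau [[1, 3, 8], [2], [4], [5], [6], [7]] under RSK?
8 3 6 5 4 2 1 7

Reverse the RSK construction: for i from n down to 1, find the cell of Q containing i, remove the entry at that cell from P, and reverse-bump it up through P; the value ejected from row 1 is w(i).

Step i=8: Q has 8 at row 1, column 3; remove that cell from P, ejecting 7. So w(8) = 7. P is now [[1, 4], [2], [3], [5], [6], [8]].
Step i=7: Q has 7 at row 6, column 1; remove 8 from row 6 of P and reverse-bump: 8 enters row 5 and ejects 6; 6 enters row 4 and ejects 5; 5 enters row 3 and ejects 3; 3 enters row 2 and ejects 2; 2 enters row 1 and ejects 1. So w(7) = 1. P is now [[2, 4], [3], [5], [6], [8]].
Step i=6: Q has 6 at row 5, column 1; remove 8 from row 5 of P and reverse-bump: 8 enters row 4 and ejects 6; 6 enters row 3 and ejects 5; 5 enters row 2 and ejects 3; 3 enters row 1 and ejects 2. So w(6) = 2. P is now [[3, 4], [5], [6], [8]].
Step i=5: Q has 5 at row 4, column 1; remove 8 from row 4 of P and reverse-bump: 8 enters row 3 and ejects 6; 6 enters row 2 and ejects 5; 5 enters row 1 and ejects 4. So w(5) = 4. P is now [[3, 5], [6], [8]].
Step i=4: Q has 4 at row 3, column 1; remove 8 from row 3 of P and reverse-bump: 8 enters row 2 and ejects 6; 6 enters row 1 and ejects 5. So w(4) = 5. P is now [[3, 6], [8]].
Step i=3: Q has 3 at row 1, column 2; remove that cell from P, ejecting 6. So w(3) = 6. P is now [[3], [8]].
Step i=2: Q has 2 at row 2, column 1; remove 8 from row 2 of P and reverse-bump: 8 enters row 1 and ejects 3. So w(2) = 3. P is now [[8]].
Step i=1: Q has 1 at row 1, column 1; remove that cell from P, ejecting 8. So w(1) = 8. P is now [].

So w = 8 3 6 5 4 2 1 7.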